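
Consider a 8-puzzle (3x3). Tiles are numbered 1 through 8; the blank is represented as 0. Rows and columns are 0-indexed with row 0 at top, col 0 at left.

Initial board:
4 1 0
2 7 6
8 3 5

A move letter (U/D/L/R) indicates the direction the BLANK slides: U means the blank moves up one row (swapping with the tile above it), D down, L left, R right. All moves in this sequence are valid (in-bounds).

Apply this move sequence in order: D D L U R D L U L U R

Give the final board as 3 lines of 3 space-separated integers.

Answer: 1 0 6
4 2 3
8 5 7

Derivation:
After move 1 (D):
4 1 6
2 7 0
8 3 5

After move 2 (D):
4 1 6
2 7 5
8 3 0

After move 3 (L):
4 1 6
2 7 5
8 0 3

After move 4 (U):
4 1 6
2 0 5
8 7 3

After move 5 (R):
4 1 6
2 5 0
8 7 3

After move 6 (D):
4 1 6
2 5 3
8 7 0

After move 7 (L):
4 1 6
2 5 3
8 0 7

After move 8 (U):
4 1 6
2 0 3
8 5 7

After move 9 (L):
4 1 6
0 2 3
8 5 7

After move 10 (U):
0 1 6
4 2 3
8 5 7

After move 11 (R):
1 0 6
4 2 3
8 5 7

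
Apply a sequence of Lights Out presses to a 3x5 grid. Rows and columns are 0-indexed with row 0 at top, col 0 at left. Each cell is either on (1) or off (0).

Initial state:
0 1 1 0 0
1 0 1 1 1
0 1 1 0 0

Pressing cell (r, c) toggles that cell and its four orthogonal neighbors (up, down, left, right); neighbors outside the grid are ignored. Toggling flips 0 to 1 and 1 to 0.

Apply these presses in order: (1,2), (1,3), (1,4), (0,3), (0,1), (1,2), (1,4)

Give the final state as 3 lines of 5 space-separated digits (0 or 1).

Answer: 1 0 1 0 1
1 1 0 1 0
0 1 1 1 0

Derivation:
After press 1 at (1,2):
0 1 0 0 0
1 1 0 0 1
0 1 0 0 0

After press 2 at (1,3):
0 1 0 1 0
1 1 1 1 0
0 1 0 1 0

After press 3 at (1,4):
0 1 0 1 1
1 1 1 0 1
0 1 0 1 1

After press 4 at (0,3):
0 1 1 0 0
1 1 1 1 1
0 1 0 1 1

After press 5 at (0,1):
1 0 0 0 0
1 0 1 1 1
0 1 0 1 1

After press 6 at (1,2):
1 0 1 0 0
1 1 0 0 1
0 1 1 1 1

After press 7 at (1,4):
1 0 1 0 1
1 1 0 1 0
0 1 1 1 0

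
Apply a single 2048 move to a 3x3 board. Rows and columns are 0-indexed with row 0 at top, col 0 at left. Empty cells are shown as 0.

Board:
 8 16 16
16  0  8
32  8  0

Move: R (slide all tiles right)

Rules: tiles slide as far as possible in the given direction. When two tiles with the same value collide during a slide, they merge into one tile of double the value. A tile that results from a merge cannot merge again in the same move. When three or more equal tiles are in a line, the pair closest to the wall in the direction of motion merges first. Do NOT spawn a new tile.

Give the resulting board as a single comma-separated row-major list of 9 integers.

Answer: 0, 8, 32, 0, 16, 8, 0, 32, 8

Derivation:
Slide right:
row 0: [8, 16, 16] -> [0, 8, 32]
row 1: [16, 0, 8] -> [0, 16, 8]
row 2: [32, 8, 0] -> [0, 32, 8]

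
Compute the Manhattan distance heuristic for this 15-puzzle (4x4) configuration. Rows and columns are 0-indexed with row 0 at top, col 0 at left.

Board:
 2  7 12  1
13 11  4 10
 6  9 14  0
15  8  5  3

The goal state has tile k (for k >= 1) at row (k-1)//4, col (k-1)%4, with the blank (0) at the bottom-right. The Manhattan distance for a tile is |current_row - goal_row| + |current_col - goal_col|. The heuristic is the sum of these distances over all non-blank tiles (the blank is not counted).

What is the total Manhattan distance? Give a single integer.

Answer: 37

Derivation:
Tile 2: (0,0)->(0,1) = 1
Tile 7: (0,1)->(1,2) = 2
Tile 12: (0,2)->(2,3) = 3
Tile 1: (0,3)->(0,0) = 3
Tile 13: (1,0)->(3,0) = 2
Tile 11: (1,1)->(2,2) = 2
Tile 4: (1,2)->(0,3) = 2
Tile 10: (1,3)->(2,1) = 3
Tile 6: (2,0)->(1,1) = 2
Tile 9: (2,1)->(2,0) = 1
Tile 14: (2,2)->(3,1) = 2
Tile 15: (3,0)->(3,2) = 2
Tile 8: (3,1)->(1,3) = 4
Tile 5: (3,2)->(1,0) = 4
Tile 3: (3,3)->(0,2) = 4
Sum: 1 + 2 + 3 + 3 + 2 + 2 + 2 + 3 + 2 + 1 + 2 + 2 + 4 + 4 + 4 = 37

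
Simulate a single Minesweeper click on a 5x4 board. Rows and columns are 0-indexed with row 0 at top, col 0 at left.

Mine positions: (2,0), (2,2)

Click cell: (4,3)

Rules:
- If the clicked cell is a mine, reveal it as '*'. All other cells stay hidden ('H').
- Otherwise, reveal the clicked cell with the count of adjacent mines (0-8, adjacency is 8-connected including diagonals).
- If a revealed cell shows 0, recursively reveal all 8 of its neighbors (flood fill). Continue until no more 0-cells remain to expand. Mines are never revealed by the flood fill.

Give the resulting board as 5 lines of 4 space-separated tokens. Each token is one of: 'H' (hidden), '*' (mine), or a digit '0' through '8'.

H H H H
H H H H
H H H H
1 2 1 1
0 0 0 0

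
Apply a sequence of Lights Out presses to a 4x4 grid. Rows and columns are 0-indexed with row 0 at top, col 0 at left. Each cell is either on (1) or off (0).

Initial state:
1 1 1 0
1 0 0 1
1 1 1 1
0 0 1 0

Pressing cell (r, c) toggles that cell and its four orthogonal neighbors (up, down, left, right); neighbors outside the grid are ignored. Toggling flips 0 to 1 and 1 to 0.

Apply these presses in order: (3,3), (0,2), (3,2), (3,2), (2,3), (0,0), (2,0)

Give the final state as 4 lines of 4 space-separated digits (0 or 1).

After press 1 at (3,3):
1 1 1 0
1 0 0 1
1 1 1 0
0 0 0 1

After press 2 at (0,2):
1 0 0 1
1 0 1 1
1 1 1 0
0 0 0 1

After press 3 at (3,2):
1 0 0 1
1 0 1 1
1 1 0 0
0 1 1 0

After press 4 at (3,2):
1 0 0 1
1 0 1 1
1 1 1 0
0 0 0 1

After press 5 at (2,3):
1 0 0 1
1 0 1 0
1 1 0 1
0 0 0 0

After press 6 at (0,0):
0 1 0 1
0 0 1 0
1 1 0 1
0 0 0 0

After press 7 at (2,0):
0 1 0 1
1 0 1 0
0 0 0 1
1 0 0 0

Answer: 0 1 0 1
1 0 1 0
0 0 0 1
1 0 0 0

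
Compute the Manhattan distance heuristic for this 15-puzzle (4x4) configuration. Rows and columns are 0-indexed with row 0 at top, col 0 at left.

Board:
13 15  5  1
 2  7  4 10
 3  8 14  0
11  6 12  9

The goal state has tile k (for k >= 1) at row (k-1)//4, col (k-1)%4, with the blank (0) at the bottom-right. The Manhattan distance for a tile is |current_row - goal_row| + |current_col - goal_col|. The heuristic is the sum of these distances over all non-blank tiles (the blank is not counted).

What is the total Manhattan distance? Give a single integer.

Answer: 41

Derivation:
Tile 13: (0,0)->(3,0) = 3
Tile 15: (0,1)->(3,2) = 4
Tile 5: (0,2)->(1,0) = 3
Tile 1: (0,3)->(0,0) = 3
Tile 2: (1,0)->(0,1) = 2
Tile 7: (1,1)->(1,2) = 1
Tile 4: (1,2)->(0,3) = 2
Tile 10: (1,3)->(2,1) = 3
Tile 3: (2,0)->(0,2) = 4
Tile 8: (2,1)->(1,3) = 3
Tile 14: (2,2)->(3,1) = 2
Tile 11: (3,0)->(2,2) = 3
Tile 6: (3,1)->(1,1) = 2
Tile 12: (3,2)->(2,3) = 2
Tile 9: (3,3)->(2,0) = 4
Sum: 3 + 4 + 3 + 3 + 2 + 1 + 2 + 3 + 4 + 3 + 2 + 3 + 2 + 2 + 4 = 41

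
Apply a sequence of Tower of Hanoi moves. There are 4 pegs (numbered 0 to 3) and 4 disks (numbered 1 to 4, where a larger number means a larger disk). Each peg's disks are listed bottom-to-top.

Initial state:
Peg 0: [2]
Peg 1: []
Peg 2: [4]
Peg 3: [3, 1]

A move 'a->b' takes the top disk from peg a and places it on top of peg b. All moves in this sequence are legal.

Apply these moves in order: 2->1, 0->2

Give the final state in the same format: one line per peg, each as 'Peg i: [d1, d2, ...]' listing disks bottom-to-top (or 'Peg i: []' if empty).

Answer: Peg 0: []
Peg 1: [4]
Peg 2: [2]
Peg 3: [3, 1]

Derivation:
After move 1 (2->1):
Peg 0: [2]
Peg 1: [4]
Peg 2: []
Peg 3: [3, 1]

After move 2 (0->2):
Peg 0: []
Peg 1: [4]
Peg 2: [2]
Peg 3: [3, 1]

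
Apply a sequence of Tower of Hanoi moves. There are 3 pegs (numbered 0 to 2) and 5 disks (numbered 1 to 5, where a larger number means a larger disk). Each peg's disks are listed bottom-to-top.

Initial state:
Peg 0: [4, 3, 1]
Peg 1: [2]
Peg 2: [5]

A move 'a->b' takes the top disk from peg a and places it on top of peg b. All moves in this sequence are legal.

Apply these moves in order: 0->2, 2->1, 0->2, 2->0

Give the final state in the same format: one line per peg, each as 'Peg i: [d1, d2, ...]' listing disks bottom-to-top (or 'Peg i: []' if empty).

After move 1 (0->2):
Peg 0: [4, 3]
Peg 1: [2]
Peg 2: [5, 1]

After move 2 (2->1):
Peg 0: [4, 3]
Peg 1: [2, 1]
Peg 2: [5]

After move 3 (0->2):
Peg 0: [4]
Peg 1: [2, 1]
Peg 2: [5, 3]

After move 4 (2->0):
Peg 0: [4, 3]
Peg 1: [2, 1]
Peg 2: [5]

Answer: Peg 0: [4, 3]
Peg 1: [2, 1]
Peg 2: [5]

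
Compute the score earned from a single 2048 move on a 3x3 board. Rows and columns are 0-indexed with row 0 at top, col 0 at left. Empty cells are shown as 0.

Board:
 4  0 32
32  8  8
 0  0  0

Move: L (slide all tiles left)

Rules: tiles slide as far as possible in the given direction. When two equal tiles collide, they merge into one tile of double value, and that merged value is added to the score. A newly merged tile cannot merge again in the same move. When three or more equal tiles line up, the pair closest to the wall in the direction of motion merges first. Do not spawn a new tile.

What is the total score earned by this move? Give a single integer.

Slide left:
row 0: [4, 0, 32] -> [4, 32, 0]  score +0 (running 0)
row 1: [32, 8, 8] -> [32, 16, 0]  score +16 (running 16)
row 2: [0, 0, 0] -> [0, 0, 0]  score +0 (running 16)
Board after move:
 4 32  0
32 16  0
 0  0  0

Answer: 16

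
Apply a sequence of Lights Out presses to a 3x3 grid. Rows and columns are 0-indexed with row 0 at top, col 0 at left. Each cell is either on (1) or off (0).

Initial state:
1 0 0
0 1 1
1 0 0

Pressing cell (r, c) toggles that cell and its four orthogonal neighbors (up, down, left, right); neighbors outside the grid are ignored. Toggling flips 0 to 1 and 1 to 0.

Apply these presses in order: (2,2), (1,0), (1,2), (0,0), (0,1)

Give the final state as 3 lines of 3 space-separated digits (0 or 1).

Answer: 0 0 0
0 0 1
0 1 0

Derivation:
After press 1 at (2,2):
1 0 0
0 1 0
1 1 1

After press 2 at (1,0):
0 0 0
1 0 0
0 1 1

After press 3 at (1,2):
0 0 1
1 1 1
0 1 0

After press 4 at (0,0):
1 1 1
0 1 1
0 1 0

After press 5 at (0,1):
0 0 0
0 0 1
0 1 0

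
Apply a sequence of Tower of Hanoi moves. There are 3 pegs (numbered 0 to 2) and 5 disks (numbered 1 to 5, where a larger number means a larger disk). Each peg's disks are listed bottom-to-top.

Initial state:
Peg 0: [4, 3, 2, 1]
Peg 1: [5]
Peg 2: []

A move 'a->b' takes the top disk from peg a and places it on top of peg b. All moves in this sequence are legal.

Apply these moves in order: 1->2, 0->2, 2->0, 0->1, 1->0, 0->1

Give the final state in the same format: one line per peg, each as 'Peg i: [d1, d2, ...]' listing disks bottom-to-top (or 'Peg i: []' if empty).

After move 1 (1->2):
Peg 0: [4, 3, 2, 1]
Peg 1: []
Peg 2: [5]

After move 2 (0->2):
Peg 0: [4, 3, 2]
Peg 1: []
Peg 2: [5, 1]

After move 3 (2->0):
Peg 0: [4, 3, 2, 1]
Peg 1: []
Peg 2: [5]

After move 4 (0->1):
Peg 0: [4, 3, 2]
Peg 1: [1]
Peg 2: [5]

After move 5 (1->0):
Peg 0: [4, 3, 2, 1]
Peg 1: []
Peg 2: [5]

After move 6 (0->1):
Peg 0: [4, 3, 2]
Peg 1: [1]
Peg 2: [5]

Answer: Peg 0: [4, 3, 2]
Peg 1: [1]
Peg 2: [5]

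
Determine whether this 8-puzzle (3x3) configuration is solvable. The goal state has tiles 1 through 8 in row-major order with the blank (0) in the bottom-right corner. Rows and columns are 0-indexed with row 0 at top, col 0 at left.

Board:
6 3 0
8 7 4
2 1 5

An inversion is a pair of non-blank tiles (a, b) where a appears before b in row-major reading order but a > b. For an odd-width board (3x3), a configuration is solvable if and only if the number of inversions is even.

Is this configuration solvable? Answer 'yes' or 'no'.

Inversions (pairs i<j in row-major order where tile[i] > tile[j] > 0): 19
19 is odd, so the puzzle is not solvable.

Answer: no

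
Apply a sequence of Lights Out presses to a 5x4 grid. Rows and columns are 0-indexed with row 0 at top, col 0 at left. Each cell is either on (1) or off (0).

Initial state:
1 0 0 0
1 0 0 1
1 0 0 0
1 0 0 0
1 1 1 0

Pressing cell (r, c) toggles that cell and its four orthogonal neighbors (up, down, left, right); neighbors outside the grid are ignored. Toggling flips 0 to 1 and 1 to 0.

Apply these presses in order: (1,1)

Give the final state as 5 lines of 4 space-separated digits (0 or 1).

Answer: 1 1 0 0
0 1 1 1
1 1 0 0
1 0 0 0
1 1 1 0

Derivation:
After press 1 at (1,1):
1 1 0 0
0 1 1 1
1 1 0 0
1 0 0 0
1 1 1 0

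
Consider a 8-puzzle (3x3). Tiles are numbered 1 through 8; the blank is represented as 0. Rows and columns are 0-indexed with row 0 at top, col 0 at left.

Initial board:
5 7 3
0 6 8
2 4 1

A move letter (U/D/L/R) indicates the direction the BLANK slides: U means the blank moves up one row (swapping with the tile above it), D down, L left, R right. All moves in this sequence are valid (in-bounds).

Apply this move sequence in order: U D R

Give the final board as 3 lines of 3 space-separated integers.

After move 1 (U):
0 7 3
5 6 8
2 4 1

After move 2 (D):
5 7 3
0 6 8
2 4 1

After move 3 (R):
5 7 3
6 0 8
2 4 1

Answer: 5 7 3
6 0 8
2 4 1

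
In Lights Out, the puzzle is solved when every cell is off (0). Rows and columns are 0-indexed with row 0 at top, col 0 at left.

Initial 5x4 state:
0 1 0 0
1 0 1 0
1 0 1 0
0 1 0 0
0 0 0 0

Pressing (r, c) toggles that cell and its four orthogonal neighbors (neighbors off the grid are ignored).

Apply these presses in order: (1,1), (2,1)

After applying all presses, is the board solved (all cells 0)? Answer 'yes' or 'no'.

Answer: yes

Derivation:
After press 1 at (1,1):
0 0 0 0
0 1 0 0
1 1 1 0
0 1 0 0
0 0 0 0

After press 2 at (2,1):
0 0 0 0
0 0 0 0
0 0 0 0
0 0 0 0
0 0 0 0

Lights still on: 0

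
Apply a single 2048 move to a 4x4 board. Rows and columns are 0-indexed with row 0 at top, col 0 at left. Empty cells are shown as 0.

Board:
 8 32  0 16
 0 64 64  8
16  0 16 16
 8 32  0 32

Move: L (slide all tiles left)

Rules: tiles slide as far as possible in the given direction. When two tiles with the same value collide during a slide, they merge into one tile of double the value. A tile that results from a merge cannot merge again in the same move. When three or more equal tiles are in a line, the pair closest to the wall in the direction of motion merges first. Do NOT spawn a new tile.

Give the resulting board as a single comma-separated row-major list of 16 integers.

Slide left:
row 0: [8, 32, 0, 16] -> [8, 32, 16, 0]
row 1: [0, 64, 64, 8] -> [128, 8, 0, 0]
row 2: [16, 0, 16, 16] -> [32, 16, 0, 0]
row 3: [8, 32, 0, 32] -> [8, 64, 0, 0]

Answer: 8, 32, 16, 0, 128, 8, 0, 0, 32, 16, 0, 0, 8, 64, 0, 0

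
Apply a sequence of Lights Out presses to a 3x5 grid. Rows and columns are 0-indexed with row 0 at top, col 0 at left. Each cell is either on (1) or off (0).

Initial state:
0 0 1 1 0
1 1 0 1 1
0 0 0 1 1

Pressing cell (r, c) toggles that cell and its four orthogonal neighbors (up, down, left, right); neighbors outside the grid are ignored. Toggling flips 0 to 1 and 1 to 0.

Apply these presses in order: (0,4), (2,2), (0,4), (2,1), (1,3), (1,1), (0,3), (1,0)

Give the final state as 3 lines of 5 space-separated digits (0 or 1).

Answer: 1 1 0 1 1
1 0 1 1 0
0 1 0 1 1

Derivation:
After press 1 at (0,4):
0 0 1 0 1
1 1 0 1 0
0 0 0 1 1

After press 2 at (2,2):
0 0 1 0 1
1 1 1 1 0
0 1 1 0 1

After press 3 at (0,4):
0 0 1 1 0
1 1 1 1 1
0 1 1 0 1

After press 4 at (2,1):
0 0 1 1 0
1 0 1 1 1
1 0 0 0 1

After press 5 at (1,3):
0 0 1 0 0
1 0 0 0 0
1 0 0 1 1

After press 6 at (1,1):
0 1 1 0 0
0 1 1 0 0
1 1 0 1 1

After press 7 at (0,3):
0 1 0 1 1
0 1 1 1 0
1 1 0 1 1

After press 8 at (1,0):
1 1 0 1 1
1 0 1 1 0
0 1 0 1 1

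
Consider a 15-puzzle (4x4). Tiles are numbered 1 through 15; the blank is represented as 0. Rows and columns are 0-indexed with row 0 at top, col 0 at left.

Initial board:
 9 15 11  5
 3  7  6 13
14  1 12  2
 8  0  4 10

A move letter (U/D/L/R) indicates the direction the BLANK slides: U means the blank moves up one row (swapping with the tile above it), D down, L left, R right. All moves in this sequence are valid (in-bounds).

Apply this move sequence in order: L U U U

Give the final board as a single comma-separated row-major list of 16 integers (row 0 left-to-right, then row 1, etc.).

Answer: 0, 15, 11, 5, 9, 7, 6, 13, 3, 1, 12, 2, 14, 8, 4, 10

Derivation:
After move 1 (L):
 9 15 11  5
 3  7  6 13
14  1 12  2
 0  8  4 10

After move 2 (U):
 9 15 11  5
 3  7  6 13
 0  1 12  2
14  8  4 10

After move 3 (U):
 9 15 11  5
 0  7  6 13
 3  1 12  2
14  8  4 10

After move 4 (U):
 0 15 11  5
 9  7  6 13
 3  1 12  2
14  8  4 10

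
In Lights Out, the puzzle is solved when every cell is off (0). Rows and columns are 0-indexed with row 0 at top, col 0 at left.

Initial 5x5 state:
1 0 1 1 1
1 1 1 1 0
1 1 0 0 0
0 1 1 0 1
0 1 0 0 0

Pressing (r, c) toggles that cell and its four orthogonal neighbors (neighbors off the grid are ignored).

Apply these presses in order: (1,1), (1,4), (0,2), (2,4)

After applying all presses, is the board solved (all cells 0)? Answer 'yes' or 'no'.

After press 1 at (1,1):
1 1 1 1 1
0 0 0 1 0
1 0 0 0 0
0 1 1 0 1
0 1 0 0 0

After press 2 at (1,4):
1 1 1 1 0
0 0 0 0 1
1 0 0 0 1
0 1 1 0 1
0 1 0 0 0

After press 3 at (0,2):
1 0 0 0 0
0 0 1 0 1
1 0 0 0 1
0 1 1 0 1
0 1 0 0 0

After press 4 at (2,4):
1 0 0 0 0
0 0 1 0 0
1 0 0 1 0
0 1 1 0 0
0 1 0 0 0

Lights still on: 7

Answer: no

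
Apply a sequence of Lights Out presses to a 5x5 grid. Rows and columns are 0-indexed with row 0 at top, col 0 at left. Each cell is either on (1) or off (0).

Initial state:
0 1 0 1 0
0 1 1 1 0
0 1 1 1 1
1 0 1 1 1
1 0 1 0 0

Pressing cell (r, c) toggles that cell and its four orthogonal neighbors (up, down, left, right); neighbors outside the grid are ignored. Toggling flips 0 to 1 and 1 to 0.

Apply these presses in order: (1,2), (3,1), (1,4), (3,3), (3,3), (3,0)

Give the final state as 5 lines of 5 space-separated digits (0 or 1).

After press 1 at (1,2):
0 1 1 1 0
0 0 0 0 0
0 1 0 1 1
1 0 1 1 1
1 0 1 0 0

After press 2 at (3,1):
0 1 1 1 0
0 0 0 0 0
0 0 0 1 1
0 1 0 1 1
1 1 1 0 0

After press 3 at (1,4):
0 1 1 1 1
0 0 0 1 1
0 0 0 1 0
0 1 0 1 1
1 1 1 0 0

After press 4 at (3,3):
0 1 1 1 1
0 0 0 1 1
0 0 0 0 0
0 1 1 0 0
1 1 1 1 0

After press 5 at (3,3):
0 1 1 1 1
0 0 0 1 1
0 0 0 1 0
0 1 0 1 1
1 1 1 0 0

After press 6 at (3,0):
0 1 1 1 1
0 0 0 1 1
1 0 0 1 0
1 0 0 1 1
0 1 1 0 0

Answer: 0 1 1 1 1
0 0 0 1 1
1 0 0 1 0
1 0 0 1 1
0 1 1 0 0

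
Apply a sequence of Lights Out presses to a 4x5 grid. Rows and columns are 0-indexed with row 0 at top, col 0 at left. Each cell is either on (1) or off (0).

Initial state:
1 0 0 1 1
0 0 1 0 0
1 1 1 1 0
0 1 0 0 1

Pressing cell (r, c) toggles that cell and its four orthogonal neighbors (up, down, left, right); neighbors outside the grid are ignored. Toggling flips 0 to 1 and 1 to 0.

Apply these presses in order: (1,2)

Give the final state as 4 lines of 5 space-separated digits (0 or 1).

Answer: 1 0 1 1 1
0 1 0 1 0
1 1 0 1 0
0 1 0 0 1

Derivation:
After press 1 at (1,2):
1 0 1 1 1
0 1 0 1 0
1 1 0 1 0
0 1 0 0 1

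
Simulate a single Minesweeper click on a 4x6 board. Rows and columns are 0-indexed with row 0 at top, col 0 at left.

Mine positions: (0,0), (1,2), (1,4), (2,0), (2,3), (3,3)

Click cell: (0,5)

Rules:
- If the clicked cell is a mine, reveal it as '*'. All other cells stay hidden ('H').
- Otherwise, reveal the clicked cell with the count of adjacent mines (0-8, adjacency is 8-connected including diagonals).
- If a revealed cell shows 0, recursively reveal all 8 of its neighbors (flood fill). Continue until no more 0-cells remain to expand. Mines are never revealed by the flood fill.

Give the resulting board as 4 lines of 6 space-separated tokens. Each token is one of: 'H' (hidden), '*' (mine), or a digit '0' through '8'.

H H H H H 1
H H H H H H
H H H H H H
H H H H H H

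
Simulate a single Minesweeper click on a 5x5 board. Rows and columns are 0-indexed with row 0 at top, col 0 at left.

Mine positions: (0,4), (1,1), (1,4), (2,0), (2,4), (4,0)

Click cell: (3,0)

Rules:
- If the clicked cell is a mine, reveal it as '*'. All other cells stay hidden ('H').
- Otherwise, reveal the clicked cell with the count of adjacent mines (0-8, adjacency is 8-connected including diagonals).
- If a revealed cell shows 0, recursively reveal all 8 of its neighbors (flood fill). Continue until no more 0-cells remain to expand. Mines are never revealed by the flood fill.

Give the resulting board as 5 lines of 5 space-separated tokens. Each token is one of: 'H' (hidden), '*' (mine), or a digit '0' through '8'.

H H H H H
H H H H H
H H H H H
2 H H H H
H H H H H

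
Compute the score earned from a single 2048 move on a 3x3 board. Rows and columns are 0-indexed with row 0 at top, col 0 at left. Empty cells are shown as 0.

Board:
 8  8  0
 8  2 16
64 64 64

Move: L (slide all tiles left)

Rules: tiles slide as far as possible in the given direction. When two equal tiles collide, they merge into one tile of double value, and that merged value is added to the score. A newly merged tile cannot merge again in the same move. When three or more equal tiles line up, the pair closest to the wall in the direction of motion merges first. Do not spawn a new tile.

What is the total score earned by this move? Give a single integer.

Answer: 144

Derivation:
Slide left:
row 0: [8, 8, 0] -> [16, 0, 0]  score +16 (running 16)
row 1: [8, 2, 16] -> [8, 2, 16]  score +0 (running 16)
row 2: [64, 64, 64] -> [128, 64, 0]  score +128 (running 144)
Board after move:
 16   0   0
  8   2  16
128  64   0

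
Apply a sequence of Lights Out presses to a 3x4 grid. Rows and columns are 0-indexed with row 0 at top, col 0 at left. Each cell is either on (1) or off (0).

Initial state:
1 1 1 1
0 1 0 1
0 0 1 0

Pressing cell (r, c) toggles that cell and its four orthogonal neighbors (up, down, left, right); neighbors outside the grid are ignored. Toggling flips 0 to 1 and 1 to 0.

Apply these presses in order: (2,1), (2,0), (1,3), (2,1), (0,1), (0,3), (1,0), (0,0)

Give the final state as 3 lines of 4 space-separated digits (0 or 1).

After press 1 at (2,1):
1 1 1 1
0 0 0 1
1 1 0 0

After press 2 at (2,0):
1 1 1 1
1 0 0 1
0 0 0 0

After press 3 at (1,3):
1 1 1 0
1 0 1 0
0 0 0 1

After press 4 at (2,1):
1 1 1 0
1 1 1 0
1 1 1 1

After press 5 at (0,1):
0 0 0 0
1 0 1 0
1 1 1 1

After press 6 at (0,3):
0 0 1 1
1 0 1 1
1 1 1 1

After press 7 at (1,0):
1 0 1 1
0 1 1 1
0 1 1 1

After press 8 at (0,0):
0 1 1 1
1 1 1 1
0 1 1 1

Answer: 0 1 1 1
1 1 1 1
0 1 1 1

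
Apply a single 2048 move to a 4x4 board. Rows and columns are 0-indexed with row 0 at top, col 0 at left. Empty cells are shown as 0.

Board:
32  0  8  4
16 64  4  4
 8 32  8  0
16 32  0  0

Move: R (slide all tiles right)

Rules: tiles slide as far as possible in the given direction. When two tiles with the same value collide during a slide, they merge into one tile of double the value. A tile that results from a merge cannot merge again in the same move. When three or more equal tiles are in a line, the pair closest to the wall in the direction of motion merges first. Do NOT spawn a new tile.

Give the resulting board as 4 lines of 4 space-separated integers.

Answer:  0 32  8  4
 0 16 64  8
 0  8 32  8
 0  0 16 32

Derivation:
Slide right:
row 0: [32, 0, 8, 4] -> [0, 32, 8, 4]
row 1: [16, 64, 4, 4] -> [0, 16, 64, 8]
row 2: [8, 32, 8, 0] -> [0, 8, 32, 8]
row 3: [16, 32, 0, 0] -> [0, 0, 16, 32]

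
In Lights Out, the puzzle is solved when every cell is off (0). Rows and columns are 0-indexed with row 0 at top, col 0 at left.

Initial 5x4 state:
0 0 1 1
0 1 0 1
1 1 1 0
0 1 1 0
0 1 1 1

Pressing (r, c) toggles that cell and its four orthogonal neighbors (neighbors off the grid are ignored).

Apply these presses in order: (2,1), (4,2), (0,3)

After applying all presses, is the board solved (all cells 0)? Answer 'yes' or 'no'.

Answer: yes

Derivation:
After press 1 at (2,1):
0 0 1 1
0 0 0 1
0 0 0 0
0 0 1 0
0 1 1 1

After press 2 at (4,2):
0 0 1 1
0 0 0 1
0 0 0 0
0 0 0 0
0 0 0 0

After press 3 at (0,3):
0 0 0 0
0 0 0 0
0 0 0 0
0 0 0 0
0 0 0 0

Lights still on: 0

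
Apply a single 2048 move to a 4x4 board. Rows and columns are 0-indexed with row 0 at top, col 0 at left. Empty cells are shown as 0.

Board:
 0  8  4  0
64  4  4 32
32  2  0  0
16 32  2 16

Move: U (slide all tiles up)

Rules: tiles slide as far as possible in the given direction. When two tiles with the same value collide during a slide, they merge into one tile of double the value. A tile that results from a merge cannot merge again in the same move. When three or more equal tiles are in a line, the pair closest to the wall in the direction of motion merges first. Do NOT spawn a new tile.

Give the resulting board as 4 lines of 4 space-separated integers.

Slide up:
col 0: [0, 64, 32, 16] -> [64, 32, 16, 0]
col 1: [8, 4, 2, 32] -> [8, 4, 2, 32]
col 2: [4, 4, 0, 2] -> [8, 2, 0, 0]
col 3: [0, 32, 0, 16] -> [32, 16, 0, 0]

Answer: 64  8  8 32
32  4  2 16
16  2  0  0
 0 32  0  0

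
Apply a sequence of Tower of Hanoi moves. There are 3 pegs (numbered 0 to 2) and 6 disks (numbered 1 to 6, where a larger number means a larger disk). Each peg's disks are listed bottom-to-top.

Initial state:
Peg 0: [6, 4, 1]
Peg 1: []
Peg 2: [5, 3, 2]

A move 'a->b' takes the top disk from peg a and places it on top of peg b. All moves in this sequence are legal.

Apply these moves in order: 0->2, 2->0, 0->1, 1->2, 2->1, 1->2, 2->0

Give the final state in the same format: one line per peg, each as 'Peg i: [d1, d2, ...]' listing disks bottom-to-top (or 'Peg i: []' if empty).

Answer: Peg 0: [6, 4, 1]
Peg 1: []
Peg 2: [5, 3, 2]

Derivation:
After move 1 (0->2):
Peg 0: [6, 4]
Peg 1: []
Peg 2: [5, 3, 2, 1]

After move 2 (2->0):
Peg 0: [6, 4, 1]
Peg 1: []
Peg 2: [5, 3, 2]

After move 3 (0->1):
Peg 0: [6, 4]
Peg 1: [1]
Peg 2: [5, 3, 2]

After move 4 (1->2):
Peg 0: [6, 4]
Peg 1: []
Peg 2: [5, 3, 2, 1]

After move 5 (2->1):
Peg 0: [6, 4]
Peg 1: [1]
Peg 2: [5, 3, 2]

After move 6 (1->2):
Peg 0: [6, 4]
Peg 1: []
Peg 2: [5, 3, 2, 1]

After move 7 (2->0):
Peg 0: [6, 4, 1]
Peg 1: []
Peg 2: [5, 3, 2]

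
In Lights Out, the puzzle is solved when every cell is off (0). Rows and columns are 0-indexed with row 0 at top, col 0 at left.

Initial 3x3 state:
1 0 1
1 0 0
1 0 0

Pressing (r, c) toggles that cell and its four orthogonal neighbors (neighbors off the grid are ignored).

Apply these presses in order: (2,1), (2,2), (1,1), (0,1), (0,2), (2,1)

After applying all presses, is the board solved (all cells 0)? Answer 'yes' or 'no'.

After press 1 at (2,1):
1 0 1
1 1 0
0 1 1

After press 2 at (2,2):
1 0 1
1 1 1
0 0 0

After press 3 at (1,1):
1 1 1
0 0 0
0 1 0

After press 4 at (0,1):
0 0 0
0 1 0
0 1 0

After press 5 at (0,2):
0 1 1
0 1 1
0 1 0

After press 6 at (2,1):
0 1 1
0 0 1
1 0 1

Lights still on: 5

Answer: no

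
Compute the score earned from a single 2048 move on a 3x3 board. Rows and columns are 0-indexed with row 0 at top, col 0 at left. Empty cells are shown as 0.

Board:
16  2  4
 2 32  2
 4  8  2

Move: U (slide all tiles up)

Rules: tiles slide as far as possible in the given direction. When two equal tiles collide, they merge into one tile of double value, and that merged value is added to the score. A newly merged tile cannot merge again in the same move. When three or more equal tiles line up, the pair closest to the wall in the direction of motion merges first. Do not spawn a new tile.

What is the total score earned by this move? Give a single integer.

Slide up:
col 0: [16, 2, 4] -> [16, 2, 4]  score +0 (running 0)
col 1: [2, 32, 8] -> [2, 32, 8]  score +0 (running 0)
col 2: [4, 2, 2] -> [4, 4, 0]  score +4 (running 4)
Board after move:
16  2  4
 2 32  4
 4  8  0

Answer: 4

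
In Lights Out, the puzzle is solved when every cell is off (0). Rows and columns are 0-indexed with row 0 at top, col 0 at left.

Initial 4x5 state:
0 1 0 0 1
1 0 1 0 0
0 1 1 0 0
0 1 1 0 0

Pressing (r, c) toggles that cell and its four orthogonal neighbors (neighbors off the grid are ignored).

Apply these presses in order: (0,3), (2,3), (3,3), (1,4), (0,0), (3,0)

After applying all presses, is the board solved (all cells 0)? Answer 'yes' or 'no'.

Answer: no

Derivation:
After press 1 at (0,3):
0 1 1 1 0
1 0 1 1 0
0 1 1 0 0
0 1 1 0 0

After press 2 at (2,3):
0 1 1 1 0
1 0 1 0 0
0 1 0 1 1
0 1 1 1 0

After press 3 at (3,3):
0 1 1 1 0
1 0 1 0 0
0 1 0 0 1
0 1 0 0 1

After press 4 at (1,4):
0 1 1 1 1
1 0 1 1 1
0 1 0 0 0
0 1 0 0 1

After press 5 at (0,0):
1 0 1 1 1
0 0 1 1 1
0 1 0 0 0
0 1 0 0 1

After press 6 at (3,0):
1 0 1 1 1
0 0 1 1 1
1 1 0 0 0
1 0 0 0 1

Lights still on: 11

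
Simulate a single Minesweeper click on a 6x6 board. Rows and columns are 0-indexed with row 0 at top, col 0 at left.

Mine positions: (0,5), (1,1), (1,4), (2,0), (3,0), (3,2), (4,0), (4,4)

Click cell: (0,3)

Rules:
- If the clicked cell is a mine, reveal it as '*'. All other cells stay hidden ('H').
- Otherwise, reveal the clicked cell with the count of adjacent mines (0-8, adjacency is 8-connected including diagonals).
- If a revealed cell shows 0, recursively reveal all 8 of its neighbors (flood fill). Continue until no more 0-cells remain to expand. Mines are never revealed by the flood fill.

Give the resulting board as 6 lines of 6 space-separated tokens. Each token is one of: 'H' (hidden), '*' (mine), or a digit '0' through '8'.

H H H 1 H H
H H H H H H
H H H H H H
H H H H H H
H H H H H H
H H H H H H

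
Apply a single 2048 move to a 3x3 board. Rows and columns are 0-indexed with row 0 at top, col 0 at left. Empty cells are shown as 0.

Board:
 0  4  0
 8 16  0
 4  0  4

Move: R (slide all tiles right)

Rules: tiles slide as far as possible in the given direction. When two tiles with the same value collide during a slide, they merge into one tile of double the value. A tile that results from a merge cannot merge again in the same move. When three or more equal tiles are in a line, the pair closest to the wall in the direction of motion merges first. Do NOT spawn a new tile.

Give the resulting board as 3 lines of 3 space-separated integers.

Slide right:
row 0: [0, 4, 0] -> [0, 0, 4]
row 1: [8, 16, 0] -> [0, 8, 16]
row 2: [4, 0, 4] -> [0, 0, 8]

Answer:  0  0  4
 0  8 16
 0  0  8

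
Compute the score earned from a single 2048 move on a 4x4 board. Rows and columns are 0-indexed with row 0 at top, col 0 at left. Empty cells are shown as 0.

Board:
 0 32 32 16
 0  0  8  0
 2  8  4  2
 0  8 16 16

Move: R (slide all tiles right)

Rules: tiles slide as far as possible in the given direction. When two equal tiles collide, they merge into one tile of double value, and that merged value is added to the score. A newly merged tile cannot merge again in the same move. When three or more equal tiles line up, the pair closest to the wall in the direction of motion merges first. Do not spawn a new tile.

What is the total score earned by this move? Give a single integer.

Slide right:
row 0: [0, 32, 32, 16] -> [0, 0, 64, 16]  score +64 (running 64)
row 1: [0, 0, 8, 0] -> [0, 0, 0, 8]  score +0 (running 64)
row 2: [2, 8, 4, 2] -> [2, 8, 4, 2]  score +0 (running 64)
row 3: [0, 8, 16, 16] -> [0, 0, 8, 32]  score +32 (running 96)
Board after move:
 0  0 64 16
 0  0  0  8
 2  8  4  2
 0  0  8 32

Answer: 96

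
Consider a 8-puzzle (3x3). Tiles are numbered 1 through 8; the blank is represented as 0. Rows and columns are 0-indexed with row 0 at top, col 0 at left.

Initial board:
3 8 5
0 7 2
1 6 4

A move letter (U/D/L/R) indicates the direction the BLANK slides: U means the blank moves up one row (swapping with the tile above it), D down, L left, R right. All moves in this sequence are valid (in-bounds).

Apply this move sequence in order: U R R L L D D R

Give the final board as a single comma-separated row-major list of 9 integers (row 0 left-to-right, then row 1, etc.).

Answer: 3, 8, 5, 1, 7, 2, 6, 0, 4

Derivation:
After move 1 (U):
0 8 5
3 7 2
1 6 4

After move 2 (R):
8 0 5
3 7 2
1 6 4

After move 3 (R):
8 5 0
3 7 2
1 6 4

After move 4 (L):
8 0 5
3 7 2
1 6 4

After move 5 (L):
0 8 5
3 7 2
1 6 4

After move 6 (D):
3 8 5
0 7 2
1 6 4

After move 7 (D):
3 8 5
1 7 2
0 6 4

After move 8 (R):
3 8 5
1 7 2
6 0 4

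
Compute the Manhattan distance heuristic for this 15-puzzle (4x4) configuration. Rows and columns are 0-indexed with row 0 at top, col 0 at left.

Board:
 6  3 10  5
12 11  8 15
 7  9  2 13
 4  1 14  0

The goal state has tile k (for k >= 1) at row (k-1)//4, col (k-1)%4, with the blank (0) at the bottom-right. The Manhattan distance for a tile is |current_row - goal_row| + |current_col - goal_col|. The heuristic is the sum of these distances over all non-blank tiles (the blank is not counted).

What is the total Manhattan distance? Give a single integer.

Tile 6: (0,0)->(1,1) = 2
Tile 3: (0,1)->(0,2) = 1
Tile 10: (0,2)->(2,1) = 3
Tile 5: (0,3)->(1,0) = 4
Tile 12: (1,0)->(2,3) = 4
Tile 11: (1,1)->(2,2) = 2
Tile 8: (1,2)->(1,3) = 1
Tile 15: (1,3)->(3,2) = 3
Tile 7: (2,0)->(1,2) = 3
Tile 9: (2,1)->(2,0) = 1
Tile 2: (2,2)->(0,1) = 3
Tile 13: (2,3)->(3,0) = 4
Tile 4: (3,0)->(0,3) = 6
Tile 1: (3,1)->(0,0) = 4
Tile 14: (3,2)->(3,1) = 1
Sum: 2 + 1 + 3 + 4 + 4 + 2 + 1 + 3 + 3 + 1 + 3 + 4 + 6 + 4 + 1 = 42

Answer: 42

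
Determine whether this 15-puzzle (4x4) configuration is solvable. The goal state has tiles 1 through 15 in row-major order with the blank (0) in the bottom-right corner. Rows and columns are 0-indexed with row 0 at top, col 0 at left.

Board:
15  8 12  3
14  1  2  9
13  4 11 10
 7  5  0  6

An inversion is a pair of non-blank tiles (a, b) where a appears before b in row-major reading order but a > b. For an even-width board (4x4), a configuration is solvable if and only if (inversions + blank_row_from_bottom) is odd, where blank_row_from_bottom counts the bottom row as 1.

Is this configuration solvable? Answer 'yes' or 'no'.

Inversions: 62
Blank is in row 3 (0-indexed from top), which is row 1 counting from the bottom (bottom = 1).
62 + 1 = 63, which is odd, so the puzzle is solvable.

Answer: yes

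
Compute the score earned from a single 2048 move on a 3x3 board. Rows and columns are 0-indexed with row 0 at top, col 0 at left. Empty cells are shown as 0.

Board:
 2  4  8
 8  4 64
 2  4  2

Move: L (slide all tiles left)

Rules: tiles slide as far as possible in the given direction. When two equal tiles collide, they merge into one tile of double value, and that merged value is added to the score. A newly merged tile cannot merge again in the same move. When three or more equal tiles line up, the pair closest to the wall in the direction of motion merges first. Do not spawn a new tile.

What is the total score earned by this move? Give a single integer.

Slide left:
row 0: [2, 4, 8] -> [2, 4, 8]  score +0 (running 0)
row 1: [8, 4, 64] -> [8, 4, 64]  score +0 (running 0)
row 2: [2, 4, 2] -> [2, 4, 2]  score +0 (running 0)
Board after move:
 2  4  8
 8  4 64
 2  4  2

Answer: 0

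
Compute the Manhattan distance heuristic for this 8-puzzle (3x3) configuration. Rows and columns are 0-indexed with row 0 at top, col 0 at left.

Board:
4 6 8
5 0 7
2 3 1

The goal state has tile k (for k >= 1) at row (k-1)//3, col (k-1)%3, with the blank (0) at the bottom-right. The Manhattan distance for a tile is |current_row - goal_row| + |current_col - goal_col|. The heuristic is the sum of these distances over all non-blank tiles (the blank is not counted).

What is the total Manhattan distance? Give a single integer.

Tile 4: at (0,0), goal (1,0), distance |0-1|+|0-0| = 1
Tile 6: at (0,1), goal (1,2), distance |0-1|+|1-2| = 2
Tile 8: at (0,2), goal (2,1), distance |0-2|+|2-1| = 3
Tile 5: at (1,0), goal (1,1), distance |1-1|+|0-1| = 1
Tile 7: at (1,2), goal (2,0), distance |1-2|+|2-0| = 3
Tile 2: at (2,0), goal (0,1), distance |2-0|+|0-1| = 3
Tile 3: at (2,1), goal (0,2), distance |2-0|+|1-2| = 3
Tile 1: at (2,2), goal (0,0), distance |2-0|+|2-0| = 4
Sum: 1 + 2 + 3 + 1 + 3 + 3 + 3 + 4 = 20

Answer: 20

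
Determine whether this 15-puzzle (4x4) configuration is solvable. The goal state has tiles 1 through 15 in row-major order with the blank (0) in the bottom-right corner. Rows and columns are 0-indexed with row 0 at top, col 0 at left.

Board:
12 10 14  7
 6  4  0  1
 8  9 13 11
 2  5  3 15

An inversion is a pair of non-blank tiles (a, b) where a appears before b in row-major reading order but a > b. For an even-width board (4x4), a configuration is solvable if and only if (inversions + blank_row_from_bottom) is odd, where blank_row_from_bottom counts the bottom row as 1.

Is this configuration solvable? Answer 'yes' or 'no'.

Answer: no

Derivation:
Inversions: 59
Blank is in row 1 (0-indexed from top), which is row 3 counting from the bottom (bottom = 1).
59 + 3 = 62, which is even, so the puzzle is not solvable.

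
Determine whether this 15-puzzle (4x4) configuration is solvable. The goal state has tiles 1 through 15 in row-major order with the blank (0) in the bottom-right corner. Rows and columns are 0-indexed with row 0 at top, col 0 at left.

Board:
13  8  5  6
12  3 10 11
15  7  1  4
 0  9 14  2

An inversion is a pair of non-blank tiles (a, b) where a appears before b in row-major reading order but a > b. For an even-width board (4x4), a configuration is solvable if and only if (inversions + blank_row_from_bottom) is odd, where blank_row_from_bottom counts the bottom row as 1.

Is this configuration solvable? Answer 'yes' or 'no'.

Inversions: 59
Blank is in row 3 (0-indexed from top), which is row 1 counting from the bottom (bottom = 1).
59 + 1 = 60, which is even, so the puzzle is not solvable.

Answer: no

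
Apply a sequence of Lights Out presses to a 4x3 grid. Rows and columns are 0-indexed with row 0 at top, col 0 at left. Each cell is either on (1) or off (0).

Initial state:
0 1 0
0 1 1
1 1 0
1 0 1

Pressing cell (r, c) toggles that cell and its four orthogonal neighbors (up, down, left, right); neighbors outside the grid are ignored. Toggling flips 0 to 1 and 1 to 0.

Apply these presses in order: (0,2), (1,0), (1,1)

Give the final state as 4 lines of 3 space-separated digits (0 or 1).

After press 1 at (0,2):
0 0 1
0 1 0
1 1 0
1 0 1

After press 2 at (1,0):
1 0 1
1 0 0
0 1 0
1 0 1

After press 3 at (1,1):
1 1 1
0 1 1
0 0 0
1 0 1

Answer: 1 1 1
0 1 1
0 0 0
1 0 1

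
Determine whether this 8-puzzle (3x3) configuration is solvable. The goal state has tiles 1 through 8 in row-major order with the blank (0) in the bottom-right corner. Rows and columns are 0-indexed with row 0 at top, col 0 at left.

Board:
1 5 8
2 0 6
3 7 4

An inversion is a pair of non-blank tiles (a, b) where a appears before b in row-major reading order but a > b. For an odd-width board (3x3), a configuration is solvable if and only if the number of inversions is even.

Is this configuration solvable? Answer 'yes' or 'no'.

Answer: no

Derivation:
Inversions (pairs i<j in row-major order where tile[i] > tile[j] > 0): 11
11 is odd, so the puzzle is not solvable.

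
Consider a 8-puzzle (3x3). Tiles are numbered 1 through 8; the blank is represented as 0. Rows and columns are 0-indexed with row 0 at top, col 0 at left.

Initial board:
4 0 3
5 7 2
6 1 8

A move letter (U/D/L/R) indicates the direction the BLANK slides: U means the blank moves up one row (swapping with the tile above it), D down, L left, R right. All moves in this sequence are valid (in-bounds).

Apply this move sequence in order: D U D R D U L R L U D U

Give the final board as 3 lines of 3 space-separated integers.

After move 1 (D):
4 7 3
5 0 2
6 1 8

After move 2 (U):
4 0 3
5 7 2
6 1 8

After move 3 (D):
4 7 3
5 0 2
6 1 8

After move 4 (R):
4 7 3
5 2 0
6 1 8

After move 5 (D):
4 7 3
5 2 8
6 1 0

After move 6 (U):
4 7 3
5 2 0
6 1 8

After move 7 (L):
4 7 3
5 0 2
6 1 8

After move 8 (R):
4 7 3
5 2 0
6 1 8

After move 9 (L):
4 7 3
5 0 2
6 1 8

After move 10 (U):
4 0 3
5 7 2
6 1 8

After move 11 (D):
4 7 3
5 0 2
6 1 8

After move 12 (U):
4 0 3
5 7 2
6 1 8

Answer: 4 0 3
5 7 2
6 1 8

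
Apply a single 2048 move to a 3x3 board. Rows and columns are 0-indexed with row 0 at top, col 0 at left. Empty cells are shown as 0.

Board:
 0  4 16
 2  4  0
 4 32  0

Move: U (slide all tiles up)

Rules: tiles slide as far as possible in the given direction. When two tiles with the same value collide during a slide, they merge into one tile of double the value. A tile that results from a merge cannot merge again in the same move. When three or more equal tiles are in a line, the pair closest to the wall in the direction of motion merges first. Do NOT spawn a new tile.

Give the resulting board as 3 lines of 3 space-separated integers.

Answer:  2  8 16
 4 32  0
 0  0  0

Derivation:
Slide up:
col 0: [0, 2, 4] -> [2, 4, 0]
col 1: [4, 4, 32] -> [8, 32, 0]
col 2: [16, 0, 0] -> [16, 0, 0]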